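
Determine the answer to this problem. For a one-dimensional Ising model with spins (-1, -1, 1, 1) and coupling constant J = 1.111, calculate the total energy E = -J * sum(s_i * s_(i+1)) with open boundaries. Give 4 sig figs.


Step 1: Nearest-neighbor products: 1, -1, 1
Step 2: Sum of products = 1
Step 3: E = -1.111 * 1 = -1.111

-1.111


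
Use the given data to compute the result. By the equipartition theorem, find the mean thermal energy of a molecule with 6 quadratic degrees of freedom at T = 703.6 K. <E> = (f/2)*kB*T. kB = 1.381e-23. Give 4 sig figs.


Step 1: f/2 = 6/2 = 3
Step 2: kB*T = 1.381e-23 * 703.6 = 9.717e-21
Step 3: <E> = 3 * 9.717e-21 = 2.915e-20 J

2.915e-20


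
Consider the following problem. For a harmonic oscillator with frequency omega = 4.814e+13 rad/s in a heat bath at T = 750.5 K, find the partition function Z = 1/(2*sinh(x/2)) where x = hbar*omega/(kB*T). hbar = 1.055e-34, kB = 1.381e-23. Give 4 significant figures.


Step 1: Compute x = hbar*omega/(kB*T) = 1.055e-34*4.814e+13/(1.381e-23*750.5) = 0.49
Step 2: x/2 = 0.245
Step 3: sinh(x/2) = 0.2475
Step 4: Z = 1/(2*0.2475) = 2.02

2.02


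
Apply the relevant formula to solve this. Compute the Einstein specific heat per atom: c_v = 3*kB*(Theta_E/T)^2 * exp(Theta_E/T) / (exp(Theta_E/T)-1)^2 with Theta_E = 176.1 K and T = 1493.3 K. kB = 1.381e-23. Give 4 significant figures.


Step 1: x = Theta_E/T = 176.1/1493.3 = 0.1179
Step 2: x^2 = 0.01391
Step 3: exp(x) = 1.125
Step 4: c_v = 3*1.381e-23*0.01391*1.125/(1.125-1)^2 = 4.138e-23

4.138e-23


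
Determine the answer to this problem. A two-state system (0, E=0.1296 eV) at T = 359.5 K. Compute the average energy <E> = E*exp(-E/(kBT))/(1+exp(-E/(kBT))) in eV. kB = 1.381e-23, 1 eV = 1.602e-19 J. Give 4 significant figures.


Step 1: beta*E = 0.1296*1.602e-19/(1.381e-23*359.5) = 4.182
Step 2: exp(-beta*E) = 0.01527
Step 3: <E> = 0.1296*0.01527/(1+0.01527) = 0.001949 eV

0.001949


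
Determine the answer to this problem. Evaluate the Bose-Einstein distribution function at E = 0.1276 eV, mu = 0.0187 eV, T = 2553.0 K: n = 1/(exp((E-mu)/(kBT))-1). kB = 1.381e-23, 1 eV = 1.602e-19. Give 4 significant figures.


Step 1: (E - mu) = 0.1089 eV
Step 2: x = (E-mu)*eV/(kB*T) = 0.1089*1.602e-19/(1.381e-23*2553.0) = 0.4948
Step 3: exp(x) = 1.64
Step 4: n = 1/(exp(x)-1) = 1.562

1.562


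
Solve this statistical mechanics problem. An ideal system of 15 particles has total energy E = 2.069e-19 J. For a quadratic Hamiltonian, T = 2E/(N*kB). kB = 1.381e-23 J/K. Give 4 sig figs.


Step 1: Numerator = 2*E = 2*2.069e-19 = 4.138e-19 J
Step 2: Denominator = N*kB = 15*1.381e-23 = 2.071e-22
Step 3: T = 4.138e-19 / 2.071e-22 = 1998 K

1998


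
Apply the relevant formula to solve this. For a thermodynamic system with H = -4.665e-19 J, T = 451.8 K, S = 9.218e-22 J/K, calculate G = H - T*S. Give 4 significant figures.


Step 1: T*S = 451.8 * 9.218e-22 = 4.165e-19 J
Step 2: G = H - T*S = -4.665e-19 - 4.165e-19
Step 3: G = -8.83e-19 J

-8.83e-19


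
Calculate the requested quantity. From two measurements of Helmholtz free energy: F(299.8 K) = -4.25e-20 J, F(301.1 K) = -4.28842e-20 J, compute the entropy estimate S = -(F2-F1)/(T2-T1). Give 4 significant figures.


Step 1: dF = F2 - F1 = -4.28842e-20 - (-4.25e-20) = -3.842e-22 J
Step 2: dT = T2 - T1 = 301.1 - 299.8 = 1.3 K
Step 3: S = -dF/dT = -(-3.842e-22)/1.3 = 2.955e-22 J/K

2.955e-22


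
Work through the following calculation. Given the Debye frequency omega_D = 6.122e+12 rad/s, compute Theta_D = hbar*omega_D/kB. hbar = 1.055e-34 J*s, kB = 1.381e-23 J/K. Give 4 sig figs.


Step 1: hbar*omega_D = 1.055e-34 * 6.122e+12 = 6.459e-22 J
Step 2: Theta_D = 6.459e-22 / 1.381e-23
Step 3: Theta_D = 46.77 K

46.77


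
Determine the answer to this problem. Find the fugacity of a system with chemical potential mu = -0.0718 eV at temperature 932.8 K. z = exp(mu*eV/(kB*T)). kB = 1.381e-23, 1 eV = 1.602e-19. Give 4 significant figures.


Step 1: Convert mu to Joules: -0.0718*1.602e-19 = -1.15e-20 J
Step 2: kB*T = 1.381e-23*932.8 = 1.288e-20 J
Step 3: mu/(kB*T) = -0.8929
Step 4: z = exp(-0.8929) = 0.4095

0.4095


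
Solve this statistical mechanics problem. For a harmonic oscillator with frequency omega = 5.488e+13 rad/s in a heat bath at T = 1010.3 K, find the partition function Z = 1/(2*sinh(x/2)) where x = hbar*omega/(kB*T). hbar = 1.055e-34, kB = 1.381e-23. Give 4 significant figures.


Step 1: Compute x = hbar*omega/(kB*T) = 1.055e-34*5.488e+13/(1.381e-23*1010.3) = 0.415
Step 2: x/2 = 0.2075
Step 3: sinh(x/2) = 0.209
Step 4: Z = 1/(2*0.209) = 2.393

2.393


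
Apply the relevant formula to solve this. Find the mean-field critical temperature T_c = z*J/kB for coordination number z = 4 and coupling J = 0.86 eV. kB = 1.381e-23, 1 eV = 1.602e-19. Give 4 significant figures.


Step 1: z*J = 4*0.86 = 3.44 eV
Step 2: Convert to Joules: 3.44*1.602e-19 = 5.511e-19 J
Step 3: T_c = 5.511e-19 / 1.381e-23 = 3.99e+04 K

3.99e+04


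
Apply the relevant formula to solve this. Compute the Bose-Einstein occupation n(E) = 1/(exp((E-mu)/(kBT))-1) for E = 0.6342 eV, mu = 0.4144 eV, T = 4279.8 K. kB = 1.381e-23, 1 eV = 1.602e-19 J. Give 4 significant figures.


Step 1: (E - mu) = 0.2198 eV
Step 2: x = (E-mu)*eV/(kB*T) = 0.2198*1.602e-19/(1.381e-23*4279.8) = 0.5958
Step 3: exp(x) = 1.814
Step 4: n = 1/(exp(x)-1) = 1.228

1.228


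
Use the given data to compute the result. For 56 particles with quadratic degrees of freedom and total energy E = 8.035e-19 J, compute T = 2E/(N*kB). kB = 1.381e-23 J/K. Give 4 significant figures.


Step 1: Numerator = 2*E = 2*8.035e-19 = 1.607e-18 J
Step 2: Denominator = N*kB = 56*1.381e-23 = 7.734e-22
Step 3: T = 1.607e-18 / 7.734e-22 = 2078 K

2078


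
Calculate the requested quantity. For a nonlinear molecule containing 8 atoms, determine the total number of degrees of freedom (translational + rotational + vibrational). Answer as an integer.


Step 1: Translational DOF = 3
Step 2: Rotational DOF (nonlinear) = 3
Step 3: Vibrational DOF = 3*8 - 6 = 18
Step 4: Total = 3 + 3 + 18 = 24

24


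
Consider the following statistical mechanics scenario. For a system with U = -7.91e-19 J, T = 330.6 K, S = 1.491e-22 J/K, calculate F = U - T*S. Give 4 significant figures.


Step 1: T*S = 330.6 * 1.491e-22 = 4.929e-20 J
Step 2: F = U - T*S = -7.91e-19 - 4.929e-20
Step 3: F = -8.403e-19 J

-8.403e-19


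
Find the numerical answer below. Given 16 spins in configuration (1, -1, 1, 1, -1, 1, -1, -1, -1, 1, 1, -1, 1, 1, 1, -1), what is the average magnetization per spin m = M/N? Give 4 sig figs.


Step 1: Count up spins (+1): 9, down spins (-1): 7
Step 2: Total magnetization M = 9 - 7 = 2
Step 3: m = M/N = 2/16 = 0.125

0.125


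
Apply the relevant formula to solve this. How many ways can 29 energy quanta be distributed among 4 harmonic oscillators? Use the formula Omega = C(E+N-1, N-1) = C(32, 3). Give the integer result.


Step 1: Use binomial coefficient C(32, 3)
Step 2: Numerator = 32! / 29!
Step 3: Denominator = 3!
Step 4: Omega = 4960

4960


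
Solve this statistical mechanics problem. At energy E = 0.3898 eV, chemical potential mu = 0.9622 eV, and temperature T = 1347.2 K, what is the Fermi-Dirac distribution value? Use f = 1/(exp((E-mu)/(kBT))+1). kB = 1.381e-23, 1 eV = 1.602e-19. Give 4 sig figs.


Step 1: (E - mu) = 0.3898 - 0.9622 = -0.5724 eV
Step 2: Convert: (E-mu)*eV = -9.17e-20 J
Step 3: x = (E-mu)*eV/(kB*T) = -4.929
Step 4: f = 1/(exp(-4.929)+1) = 0.9928

0.9928


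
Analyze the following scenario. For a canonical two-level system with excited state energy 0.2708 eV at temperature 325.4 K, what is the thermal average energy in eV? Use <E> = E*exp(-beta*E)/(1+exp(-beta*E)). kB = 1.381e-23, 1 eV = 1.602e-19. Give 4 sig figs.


Step 1: beta*E = 0.2708*1.602e-19/(1.381e-23*325.4) = 9.654
Step 2: exp(-beta*E) = 6.418e-05
Step 3: <E> = 0.2708*6.418e-05/(1+6.418e-05) = 1.738e-05 eV

1.738e-05


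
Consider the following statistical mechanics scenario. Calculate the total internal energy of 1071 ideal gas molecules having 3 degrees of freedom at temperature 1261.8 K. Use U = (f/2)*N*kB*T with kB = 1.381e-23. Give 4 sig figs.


Step 1: f/2 = 3/2 = 1.5
Step 2: N*kB*T = 1071*1.381e-23*1261.8 = 1.866e-17
Step 3: U = 1.5 * 1.866e-17 = 2.799e-17 J

2.799e-17


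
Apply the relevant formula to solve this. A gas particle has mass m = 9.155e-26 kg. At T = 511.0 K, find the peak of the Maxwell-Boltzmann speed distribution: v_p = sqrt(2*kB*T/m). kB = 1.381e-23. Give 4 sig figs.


Step 1: Numerator = 2*kB*T = 2*1.381e-23*511.0 = 1.411e-20
Step 2: Ratio = 1.411e-20 / 9.155e-26 = 1.542e+05
Step 3: v_p = sqrt(1.542e+05) = 392.6 m/s

392.6


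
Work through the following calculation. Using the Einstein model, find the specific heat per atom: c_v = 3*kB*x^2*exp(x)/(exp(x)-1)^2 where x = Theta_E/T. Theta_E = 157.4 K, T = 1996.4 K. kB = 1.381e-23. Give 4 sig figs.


Step 1: x = Theta_E/T = 157.4/1996.4 = 0.07884
Step 2: x^2 = 0.006216
Step 3: exp(x) = 1.082
Step 4: c_v = 3*1.381e-23*0.006216*1.082/(1.082-1)^2 = 4.141e-23

4.141e-23


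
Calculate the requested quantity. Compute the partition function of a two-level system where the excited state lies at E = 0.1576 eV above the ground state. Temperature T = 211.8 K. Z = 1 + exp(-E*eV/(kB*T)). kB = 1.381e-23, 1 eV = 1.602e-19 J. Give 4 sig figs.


Step 1: Compute beta*E = E*eV/(kB*T) = 0.1576*1.602e-19/(1.381e-23*211.8) = 8.632
Step 2: exp(-beta*E) = exp(-8.632) = 0.0001784
Step 3: Z = 1 + 0.0001784 = 1

1


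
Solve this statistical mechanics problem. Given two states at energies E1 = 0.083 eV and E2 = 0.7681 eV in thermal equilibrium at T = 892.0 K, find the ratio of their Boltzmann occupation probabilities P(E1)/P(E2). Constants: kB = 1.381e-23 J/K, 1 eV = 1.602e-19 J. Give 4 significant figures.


Step 1: Compute energy difference dE = E1 - E2 = 0.083 - 0.7681 = -0.6851 eV
Step 2: Convert to Joules: dE_J = -0.6851 * 1.602e-19 = -1.098e-19 J
Step 3: Compute exponent = -dE_J / (kB * T) = -(-1.098e-19) / (1.381e-23 * 892.0) = 8.91
Step 4: P(E1)/P(E2) = exp(8.91) = 7403

7403


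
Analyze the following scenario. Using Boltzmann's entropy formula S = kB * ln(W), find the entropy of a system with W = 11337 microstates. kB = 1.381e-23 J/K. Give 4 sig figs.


Step 1: ln(W) = ln(11337) = 9.336
Step 2: S = kB * ln(W) = 1.381e-23 * 9.336
Step 3: S = 1.289e-22 J/K

1.289e-22


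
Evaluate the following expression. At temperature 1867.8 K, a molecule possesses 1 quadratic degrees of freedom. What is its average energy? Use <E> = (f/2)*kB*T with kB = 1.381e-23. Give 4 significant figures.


Step 1: f/2 = 1/2 = 0.5
Step 2: kB*T = 1.381e-23 * 1867.8 = 2.579e-20
Step 3: <E> = 0.5 * 2.579e-20 = 1.29e-20 J

1.29e-20


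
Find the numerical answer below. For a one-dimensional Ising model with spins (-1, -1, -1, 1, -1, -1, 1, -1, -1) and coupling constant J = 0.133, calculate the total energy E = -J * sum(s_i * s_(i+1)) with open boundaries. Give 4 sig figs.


Step 1: Nearest-neighbor products: 1, 1, -1, -1, 1, -1, -1, 1
Step 2: Sum of products = 0
Step 3: E = -0.133 * 0 = 0

0


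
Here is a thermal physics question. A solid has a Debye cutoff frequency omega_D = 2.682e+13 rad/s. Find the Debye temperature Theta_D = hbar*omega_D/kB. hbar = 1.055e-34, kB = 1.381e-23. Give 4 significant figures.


Step 1: hbar*omega_D = 1.055e-34 * 2.682e+13 = 2.83e-21 J
Step 2: Theta_D = 2.83e-21 / 1.381e-23
Step 3: Theta_D = 204.9 K

204.9


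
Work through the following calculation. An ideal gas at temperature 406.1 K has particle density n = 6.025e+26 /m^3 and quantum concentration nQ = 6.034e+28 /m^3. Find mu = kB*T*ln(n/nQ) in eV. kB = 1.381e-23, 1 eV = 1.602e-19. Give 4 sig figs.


Step 1: n/nQ = 6.025e+26/6.034e+28 = 0.009985
Step 2: ln(n/nQ) = -4.607
Step 3: mu = kB*T*ln(n/nQ) = 5.608e-21*-4.607 = -2.584e-20 J
Step 4: Convert to eV: -2.584e-20/1.602e-19 = -0.1613 eV

-0.1613


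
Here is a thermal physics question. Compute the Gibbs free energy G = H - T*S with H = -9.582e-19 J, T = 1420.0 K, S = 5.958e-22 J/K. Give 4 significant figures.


Step 1: T*S = 1420.0 * 5.958e-22 = 8.46e-19 J
Step 2: G = H - T*S = -9.582e-19 - 8.46e-19
Step 3: G = -1.804e-18 J

-1.804e-18


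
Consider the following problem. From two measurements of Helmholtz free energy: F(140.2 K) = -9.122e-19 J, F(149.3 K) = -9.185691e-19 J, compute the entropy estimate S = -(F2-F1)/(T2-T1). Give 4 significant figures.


Step 1: dF = F2 - F1 = -9.185691e-19 - (-9.122e-19) = -6.3691e-21 J
Step 2: dT = T2 - T1 = 149.3 - 140.2 = 9.1 K
Step 3: S = -dF/dT = -(-6.3691e-21)/9.1 = 6.999e-22 J/K

6.999e-22


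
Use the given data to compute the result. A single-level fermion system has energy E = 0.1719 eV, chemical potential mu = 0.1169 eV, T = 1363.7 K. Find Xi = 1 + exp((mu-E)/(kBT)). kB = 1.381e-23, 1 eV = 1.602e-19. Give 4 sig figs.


Step 1: (mu - E) = 0.1169 - 0.1719 = -0.055 eV
Step 2: x = (mu-E)*eV/(kB*T) = -0.055*1.602e-19/(1.381e-23*1363.7) = -0.4679
Step 3: exp(x) = 0.6263
Step 4: Xi = 1 + 0.6263 = 1.626

1.626


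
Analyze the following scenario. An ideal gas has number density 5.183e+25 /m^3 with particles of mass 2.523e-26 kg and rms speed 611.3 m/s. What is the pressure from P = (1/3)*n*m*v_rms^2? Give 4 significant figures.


Step 1: v_rms^2 = 611.3^2 = 3.737e+05
Step 2: n*m = 5.183e+25*2.523e-26 = 1.308
Step 3: P = (1/3)*1.308*3.737e+05 = 1.629e+05 Pa

1.629e+05


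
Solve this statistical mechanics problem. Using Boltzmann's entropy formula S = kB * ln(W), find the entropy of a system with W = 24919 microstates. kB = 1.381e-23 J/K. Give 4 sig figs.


Step 1: ln(W) = ln(24919) = 10.12
Step 2: S = kB * ln(W) = 1.381e-23 * 10.12
Step 3: S = 1.398e-22 J/K

1.398e-22


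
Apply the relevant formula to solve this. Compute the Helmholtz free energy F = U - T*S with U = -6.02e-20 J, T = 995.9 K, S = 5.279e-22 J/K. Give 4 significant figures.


Step 1: T*S = 995.9 * 5.279e-22 = 5.257e-19 J
Step 2: F = U - T*S = -6.02e-20 - 5.257e-19
Step 3: F = -5.859e-19 J

-5.859e-19


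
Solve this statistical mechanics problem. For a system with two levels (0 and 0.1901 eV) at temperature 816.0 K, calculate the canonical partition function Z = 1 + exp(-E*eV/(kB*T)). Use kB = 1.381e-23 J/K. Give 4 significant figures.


Step 1: Compute beta*E = E*eV/(kB*T) = 0.1901*1.602e-19/(1.381e-23*816.0) = 2.702
Step 2: exp(-beta*E) = exp(-2.702) = 0.06704
Step 3: Z = 1 + 0.06704 = 1.067

1.067


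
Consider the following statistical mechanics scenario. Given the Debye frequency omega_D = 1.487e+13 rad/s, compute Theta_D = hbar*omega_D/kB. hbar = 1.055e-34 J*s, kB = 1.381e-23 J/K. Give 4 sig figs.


Step 1: hbar*omega_D = 1.055e-34 * 1.487e+13 = 1.569e-21 J
Step 2: Theta_D = 1.569e-21 / 1.381e-23
Step 3: Theta_D = 113.6 K

113.6


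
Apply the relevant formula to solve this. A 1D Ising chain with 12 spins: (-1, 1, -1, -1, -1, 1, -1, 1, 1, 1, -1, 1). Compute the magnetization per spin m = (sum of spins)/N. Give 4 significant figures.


Step 1: Count up spins (+1): 6, down spins (-1): 6
Step 2: Total magnetization M = 6 - 6 = 0
Step 3: m = M/N = 0/12 = 0

0


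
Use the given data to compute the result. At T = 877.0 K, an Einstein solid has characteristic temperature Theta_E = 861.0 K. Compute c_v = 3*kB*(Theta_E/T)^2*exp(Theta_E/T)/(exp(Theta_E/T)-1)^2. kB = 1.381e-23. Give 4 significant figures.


Step 1: x = Theta_E/T = 861.0/877.0 = 0.9818
Step 2: x^2 = 0.9638
Step 3: exp(x) = 2.669
Step 4: c_v = 3*1.381e-23*0.9638*2.669/(2.669-1)^2 = 3.826e-23

3.826e-23


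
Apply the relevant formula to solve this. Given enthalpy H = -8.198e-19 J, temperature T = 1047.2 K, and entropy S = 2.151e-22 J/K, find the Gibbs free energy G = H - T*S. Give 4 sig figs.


Step 1: T*S = 1047.2 * 2.151e-22 = 2.253e-19 J
Step 2: G = H - T*S = -8.198e-19 - 2.253e-19
Step 3: G = -1.045e-18 J

-1.045e-18


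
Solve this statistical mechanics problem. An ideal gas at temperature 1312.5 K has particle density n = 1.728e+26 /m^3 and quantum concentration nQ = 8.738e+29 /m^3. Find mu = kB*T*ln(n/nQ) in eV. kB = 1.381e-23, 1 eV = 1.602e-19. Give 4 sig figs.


Step 1: n/nQ = 1.728e+26/8.738e+29 = 0.0001978
Step 2: ln(n/nQ) = -8.528
Step 3: mu = kB*T*ln(n/nQ) = 1.813e-20*-8.528 = -1.546e-19 J
Step 4: Convert to eV: -1.546e-19/1.602e-19 = -0.9649 eV

-0.9649


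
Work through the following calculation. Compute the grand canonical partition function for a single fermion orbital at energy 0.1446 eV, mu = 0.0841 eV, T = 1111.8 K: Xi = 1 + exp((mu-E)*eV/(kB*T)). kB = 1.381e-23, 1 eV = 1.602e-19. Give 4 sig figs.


Step 1: (mu - E) = 0.0841 - 0.1446 = -0.0605 eV
Step 2: x = (mu-E)*eV/(kB*T) = -0.0605*1.602e-19/(1.381e-23*1111.8) = -0.6312
Step 3: exp(x) = 0.5319
Step 4: Xi = 1 + 0.5319 = 1.532

1.532


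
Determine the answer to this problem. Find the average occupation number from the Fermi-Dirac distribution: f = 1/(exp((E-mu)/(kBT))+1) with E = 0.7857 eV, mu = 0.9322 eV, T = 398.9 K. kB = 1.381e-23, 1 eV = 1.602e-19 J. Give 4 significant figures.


Step 1: (E - mu) = 0.7857 - 0.9322 = -0.1465 eV
Step 2: Convert: (E-mu)*eV = -2.347e-20 J
Step 3: x = (E-mu)*eV/(kB*T) = -4.26
Step 4: f = 1/(exp(-4.26)+1) = 0.9861

0.9861


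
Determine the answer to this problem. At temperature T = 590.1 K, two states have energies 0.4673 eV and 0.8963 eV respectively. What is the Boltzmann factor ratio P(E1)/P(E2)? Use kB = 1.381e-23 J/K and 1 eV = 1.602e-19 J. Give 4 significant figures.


Step 1: Compute energy difference dE = E1 - E2 = 0.4673 - 0.8963 = -0.429 eV
Step 2: Convert to Joules: dE_J = -0.429 * 1.602e-19 = -6.873e-20 J
Step 3: Compute exponent = -dE_J / (kB * T) = -(-6.873e-20) / (1.381e-23 * 590.1) = 8.433
Step 4: P(E1)/P(E2) = exp(8.433) = 4598

4598


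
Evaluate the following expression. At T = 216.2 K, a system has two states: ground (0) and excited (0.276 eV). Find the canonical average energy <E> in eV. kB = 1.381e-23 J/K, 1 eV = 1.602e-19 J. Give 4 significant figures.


Step 1: beta*E = 0.276*1.602e-19/(1.381e-23*216.2) = 14.81
Step 2: exp(-beta*E) = 3.703e-07
Step 3: <E> = 0.276*3.703e-07/(1+3.703e-07) = 1.022e-07 eV

1.022e-07


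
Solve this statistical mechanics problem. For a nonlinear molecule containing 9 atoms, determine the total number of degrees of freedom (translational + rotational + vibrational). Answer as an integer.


Step 1: Translational DOF = 3
Step 2: Rotational DOF (nonlinear) = 3
Step 3: Vibrational DOF = 3*9 - 6 = 21
Step 4: Total = 3 + 3 + 21 = 27

27


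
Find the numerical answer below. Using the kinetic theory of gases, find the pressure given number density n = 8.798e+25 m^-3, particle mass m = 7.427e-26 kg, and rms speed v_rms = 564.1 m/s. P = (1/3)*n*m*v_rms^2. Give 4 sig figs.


Step 1: v_rms^2 = 564.1^2 = 3.182e+05
Step 2: n*m = 8.798e+25*7.427e-26 = 6.534
Step 3: P = (1/3)*6.534*3.182e+05 = 6.931e+05 Pa

6.931e+05


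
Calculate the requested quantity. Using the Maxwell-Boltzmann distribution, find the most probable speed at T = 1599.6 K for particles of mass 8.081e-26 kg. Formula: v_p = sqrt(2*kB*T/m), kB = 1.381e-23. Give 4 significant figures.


Step 1: Numerator = 2*kB*T = 2*1.381e-23*1599.6 = 4.418e-20
Step 2: Ratio = 4.418e-20 / 8.081e-26 = 5.467e+05
Step 3: v_p = sqrt(5.467e+05) = 739.4 m/s

739.4


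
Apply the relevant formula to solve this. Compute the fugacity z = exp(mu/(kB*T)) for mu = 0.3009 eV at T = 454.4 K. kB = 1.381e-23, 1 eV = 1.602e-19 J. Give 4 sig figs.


Step 1: Convert mu to Joules: 0.3009*1.602e-19 = 4.82e-20 J
Step 2: kB*T = 1.381e-23*454.4 = 6.275e-21 J
Step 3: mu/(kB*T) = 7.682
Step 4: z = exp(7.682) = 2168

2168


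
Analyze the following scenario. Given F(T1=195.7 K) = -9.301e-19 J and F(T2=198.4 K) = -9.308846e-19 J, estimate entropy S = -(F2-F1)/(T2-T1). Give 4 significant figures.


Step 1: dF = F2 - F1 = -9.308846e-19 - (-9.301e-19) = -7.846e-22 J
Step 2: dT = T2 - T1 = 198.4 - 195.7 = 2.7 K
Step 3: S = -dF/dT = -(-7.846e-22)/2.7 = 2.906e-22 J/K

2.906e-22


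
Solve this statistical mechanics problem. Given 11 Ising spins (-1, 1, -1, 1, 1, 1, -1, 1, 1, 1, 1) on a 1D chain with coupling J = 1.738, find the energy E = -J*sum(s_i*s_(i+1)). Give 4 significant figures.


Step 1: Nearest-neighbor products: -1, -1, -1, 1, 1, -1, -1, 1, 1, 1
Step 2: Sum of products = 0
Step 3: E = -1.738 * 0 = 0

0


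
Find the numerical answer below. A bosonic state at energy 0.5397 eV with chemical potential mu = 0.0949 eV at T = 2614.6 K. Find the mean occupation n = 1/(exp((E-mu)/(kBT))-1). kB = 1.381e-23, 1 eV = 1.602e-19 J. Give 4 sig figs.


Step 1: (E - mu) = 0.4448 eV
Step 2: x = (E-mu)*eV/(kB*T) = 0.4448*1.602e-19/(1.381e-23*2614.6) = 1.973
Step 3: exp(x) = 7.196
Step 4: n = 1/(exp(x)-1) = 0.1614

0.1614


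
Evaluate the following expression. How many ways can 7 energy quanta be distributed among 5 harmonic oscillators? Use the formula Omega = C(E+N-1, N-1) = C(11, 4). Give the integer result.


Step 1: Use binomial coefficient C(11, 4)
Step 2: Numerator = 11! / 7!
Step 3: Denominator = 4!
Step 4: Omega = 330

330


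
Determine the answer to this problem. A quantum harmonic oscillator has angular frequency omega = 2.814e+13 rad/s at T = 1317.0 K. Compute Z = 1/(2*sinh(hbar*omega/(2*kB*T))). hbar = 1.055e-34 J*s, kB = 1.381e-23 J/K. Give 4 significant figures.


Step 1: Compute x = hbar*omega/(kB*T) = 1.055e-34*2.814e+13/(1.381e-23*1317.0) = 0.1632
Step 2: x/2 = 0.08161
Step 3: sinh(x/2) = 0.08171
Step 4: Z = 1/(2*0.08171) = 6.12

6.12


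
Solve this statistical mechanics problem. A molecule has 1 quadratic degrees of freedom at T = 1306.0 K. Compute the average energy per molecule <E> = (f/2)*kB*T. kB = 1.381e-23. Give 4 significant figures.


Step 1: f/2 = 1/2 = 0.5
Step 2: kB*T = 1.381e-23 * 1306.0 = 1.804e-20
Step 3: <E> = 0.5 * 1.804e-20 = 9.018e-21 J

9.018e-21


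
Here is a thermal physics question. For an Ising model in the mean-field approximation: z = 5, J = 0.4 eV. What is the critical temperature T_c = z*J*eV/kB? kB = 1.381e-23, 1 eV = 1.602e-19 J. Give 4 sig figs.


Step 1: z*J = 5*0.4 = 2 eV
Step 2: Convert to Joules: 2*1.602e-19 = 3.204e-19 J
Step 3: T_c = 3.204e-19 / 1.381e-23 = 2.32e+04 K

2.32e+04


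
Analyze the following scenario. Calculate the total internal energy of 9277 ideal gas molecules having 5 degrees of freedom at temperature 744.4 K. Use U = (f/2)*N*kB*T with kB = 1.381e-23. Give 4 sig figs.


Step 1: f/2 = 5/2 = 2.5
Step 2: N*kB*T = 9277*1.381e-23*744.4 = 9.537e-17
Step 3: U = 2.5 * 9.537e-17 = 2.384e-16 J

2.384e-16


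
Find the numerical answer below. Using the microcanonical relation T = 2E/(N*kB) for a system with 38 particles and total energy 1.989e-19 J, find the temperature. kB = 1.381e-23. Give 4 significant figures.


Step 1: Numerator = 2*E = 2*1.989e-19 = 3.978e-19 J
Step 2: Denominator = N*kB = 38*1.381e-23 = 5.248e-22
Step 3: T = 3.978e-19 / 5.248e-22 = 758 K

758


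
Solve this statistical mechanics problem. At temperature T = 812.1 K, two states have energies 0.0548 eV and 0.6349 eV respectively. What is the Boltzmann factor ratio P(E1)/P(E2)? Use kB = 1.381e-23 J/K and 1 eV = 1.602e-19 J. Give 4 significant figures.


Step 1: Compute energy difference dE = E1 - E2 = 0.0548 - 0.6349 = -0.5801 eV
Step 2: Convert to Joules: dE_J = -0.5801 * 1.602e-19 = -9.293e-20 J
Step 3: Compute exponent = -dE_J / (kB * T) = -(-9.293e-20) / (1.381e-23 * 812.1) = 8.286
Step 4: P(E1)/P(E2) = exp(8.286) = 3969

3969


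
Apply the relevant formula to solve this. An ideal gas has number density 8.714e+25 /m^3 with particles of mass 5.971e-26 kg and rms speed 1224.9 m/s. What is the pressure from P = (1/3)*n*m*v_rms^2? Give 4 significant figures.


Step 1: v_rms^2 = 1224.9^2 = 1.5e+06
Step 2: n*m = 8.714e+25*5.971e-26 = 5.203
Step 3: P = (1/3)*5.203*1.5e+06 = 2.602e+06 Pa

2.602e+06


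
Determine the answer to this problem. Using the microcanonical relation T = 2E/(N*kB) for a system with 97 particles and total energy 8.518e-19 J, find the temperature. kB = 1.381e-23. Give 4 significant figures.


Step 1: Numerator = 2*E = 2*8.518e-19 = 1.704e-18 J
Step 2: Denominator = N*kB = 97*1.381e-23 = 1.34e-21
Step 3: T = 1.704e-18 / 1.34e-21 = 1272 K

1272


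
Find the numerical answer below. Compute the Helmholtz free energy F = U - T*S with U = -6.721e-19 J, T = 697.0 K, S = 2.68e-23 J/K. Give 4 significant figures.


Step 1: T*S = 697.0 * 2.68e-23 = 1.868e-20 J
Step 2: F = U - T*S = -6.721e-19 - 1.868e-20
Step 3: F = -6.908e-19 J

-6.908e-19


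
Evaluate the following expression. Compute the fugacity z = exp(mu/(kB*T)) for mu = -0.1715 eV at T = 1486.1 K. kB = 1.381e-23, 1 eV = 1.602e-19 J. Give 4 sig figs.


Step 1: Convert mu to Joules: -0.1715*1.602e-19 = -2.747e-20 J
Step 2: kB*T = 1.381e-23*1486.1 = 2.052e-20 J
Step 3: mu/(kB*T) = -1.339
Step 4: z = exp(-1.339) = 0.2622

0.2622


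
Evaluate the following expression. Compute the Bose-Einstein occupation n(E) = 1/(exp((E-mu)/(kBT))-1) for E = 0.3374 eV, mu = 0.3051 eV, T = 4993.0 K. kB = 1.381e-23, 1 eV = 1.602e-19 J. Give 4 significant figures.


Step 1: (E - mu) = 0.0323 eV
Step 2: x = (E-mu)*eV/(kB*T) = 0.0323*1.602e-19/(1.381e-23*4993.0) = 0.07504
Step 3: exp(x) = 1.078
Step 4: n = 1/(exp(x)-1) = 12.83

12.83


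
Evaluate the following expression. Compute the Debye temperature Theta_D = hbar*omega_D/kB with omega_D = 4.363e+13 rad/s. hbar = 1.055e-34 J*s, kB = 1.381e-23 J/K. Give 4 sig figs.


Step 1: hbar*omega_D = 1.055e-34 * 4.363e+13 = 4.603e-21 J
Step 2: Theta_D = 4.603e-21 / 1.381e-23
Step 3: Theta_D = 333.3 K

333.3


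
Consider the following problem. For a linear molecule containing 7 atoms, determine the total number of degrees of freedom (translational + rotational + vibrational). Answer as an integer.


Step 1: Translational DOF = 3
Step 2: Rotational DOF (linear) = 2
Step 3: Vibrational DOF = 3*7 - 5 = 16
Step 4: Total = 3 + 2 + 16 = 21

21


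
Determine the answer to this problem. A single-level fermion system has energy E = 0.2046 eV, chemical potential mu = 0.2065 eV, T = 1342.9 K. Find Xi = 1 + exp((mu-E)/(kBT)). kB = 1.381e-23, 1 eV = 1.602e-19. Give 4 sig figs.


Step 1: (mu - E) = 0.2065 - 0.2046 = 0.0019 eV
Step 2: x = (mu-E)*eV/(kB*T) = 0.0019*1.602e-19/(1.381e-23*1342.9) = 0.01641
Step 3: exp(x) = 1.017
Step 4: Xi = 1 + 1.017 = 2.017

2.017


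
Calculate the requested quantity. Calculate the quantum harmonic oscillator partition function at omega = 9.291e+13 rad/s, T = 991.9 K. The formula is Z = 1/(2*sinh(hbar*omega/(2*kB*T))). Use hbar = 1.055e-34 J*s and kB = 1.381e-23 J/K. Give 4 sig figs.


Step 1: Compute x = hbar*omega/(kB*T) = 1.055e-34*9.291e+13/(1.381e-23*991.9) = 0.7156
Step 2: x/2 = 0.3578
Step 3: sinh(x/2) = 0.3655
Step 4: Z = 1/(2*0.3655) = 1.368

1.368


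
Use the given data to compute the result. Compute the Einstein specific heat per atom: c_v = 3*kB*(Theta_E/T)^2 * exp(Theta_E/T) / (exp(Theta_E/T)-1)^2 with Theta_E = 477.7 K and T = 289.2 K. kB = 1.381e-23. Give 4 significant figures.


Step 1: x = Theta_E/T = 477.7/289.2 = 1.652
Step 2: x^2 = 2.728
Step 3: exp(x) = 5.216
Step 4: c_v = 3*1.381e-23*2.728*5.216/(5.216-1)^2 = 3.317e-23

3.317e-23


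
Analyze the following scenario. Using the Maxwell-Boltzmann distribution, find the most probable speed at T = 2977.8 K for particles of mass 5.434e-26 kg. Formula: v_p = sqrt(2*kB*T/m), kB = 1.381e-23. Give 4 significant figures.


Step 1: Numerator = 2*kB*T = 2*1.381e-23*2977.8 = 8.225e-20
Step 2: Ratio = 8.225e-20 / 5.434e-26 = 1.514e+06
Step 3: v_p = sqrt(1.514e+06) = 1230 m/s

1230


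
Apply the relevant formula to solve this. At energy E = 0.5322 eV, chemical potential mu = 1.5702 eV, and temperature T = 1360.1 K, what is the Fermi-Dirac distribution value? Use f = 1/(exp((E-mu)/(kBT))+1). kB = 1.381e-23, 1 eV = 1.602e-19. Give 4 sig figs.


Step 1: (E - mu) = 0.5322 - 1.5702 = -1.038 eV
Step 2: Convert: (E-mu)*eV = -1.663e-19 J
Step 3: x = (E-mu)*eV/(kB*T) = -8.853
Step 4: f = 1/(exp(-8.853)+1) = 0.9999

0.9999


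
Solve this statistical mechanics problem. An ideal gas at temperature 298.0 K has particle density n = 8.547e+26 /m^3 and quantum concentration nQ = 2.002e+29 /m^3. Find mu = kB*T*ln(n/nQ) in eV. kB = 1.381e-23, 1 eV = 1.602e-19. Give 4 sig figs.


Step 1: n/nQ = 8.547e+26/2.002e+29 = 0.004269
Step 2: ln(n/nQ) = -5.456
Step 3: mu = kB*T*ln(n/nQ) = 4.115e-21*-5.456 = -2.245e-20 J
Step 4: Convert to eV: -2.245e-20/1.602e-19 = -0.1402 eV

-0.1402


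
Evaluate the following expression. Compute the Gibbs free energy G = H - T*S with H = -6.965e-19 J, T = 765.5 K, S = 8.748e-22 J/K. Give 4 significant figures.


Step 1: T*S = 765.5 * 8.748e-22 = 6.697e-19 J
Step 2: G = H - T*S = -6.965e-19 - 6.697e-19
Step 3: G = -1.366e-18 J

-1.366e-18


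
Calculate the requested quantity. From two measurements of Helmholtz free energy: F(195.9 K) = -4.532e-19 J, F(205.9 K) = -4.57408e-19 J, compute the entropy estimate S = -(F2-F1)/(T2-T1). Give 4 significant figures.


Step 1: dF = F2 - F1 = -4.57408e-19 - (-4.532e-19) = -4.208e-21 J
Step 2: dT = T2 - T1 = 205.9 - 195.9 = 10 K
Step 3: S = -dF/dT = -(-4.208e-21)/10 = 4.208e-22 J/K

4.208e-22


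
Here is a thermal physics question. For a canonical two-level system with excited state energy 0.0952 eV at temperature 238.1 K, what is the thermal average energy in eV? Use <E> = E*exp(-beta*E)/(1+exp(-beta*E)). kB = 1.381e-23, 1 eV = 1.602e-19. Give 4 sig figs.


Step 1: beta*E = 0.0952*1.602e-19/(1.381e-23*238.1) = 4.638
Step 2: exp(-beta*E) = 0.009675
Step 3: <E> = 0.0952*0.009675/(1+0.009675) = 0.0009123 eV

0.0009123


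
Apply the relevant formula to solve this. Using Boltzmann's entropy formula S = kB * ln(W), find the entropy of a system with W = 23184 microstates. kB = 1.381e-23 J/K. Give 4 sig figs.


Step 1: ln(W) = ln(23184) = 10.05
Step 2: S = kB * ln(W) = 1.381e-23 * 10.05
Step 3: S = 1.388e-22 J/K

1.388e-22


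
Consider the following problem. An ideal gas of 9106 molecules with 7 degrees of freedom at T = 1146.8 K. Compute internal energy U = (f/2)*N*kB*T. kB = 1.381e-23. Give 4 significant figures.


Step 1: f/2 = 7/2 = 3.5
Step 2: N*kB*T = 9106*1.381e-23*1146.8 = 1.442e-16
Step 3: U = 3.5 * 1.442e-16 = 5.048e-16 J

5.048e-16


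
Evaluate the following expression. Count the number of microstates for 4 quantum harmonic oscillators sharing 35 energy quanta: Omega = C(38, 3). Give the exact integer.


Step 1: Use binomial coefficient C(38, 3)
Step 2: Numerator = 38! / 35!
Step 3: Denominator = 3!
Step 4: Omega = 8436

8436


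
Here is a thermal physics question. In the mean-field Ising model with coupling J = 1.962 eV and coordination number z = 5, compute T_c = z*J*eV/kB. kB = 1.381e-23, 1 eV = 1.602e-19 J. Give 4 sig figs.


Step 1: z*J = 5*1.962 = 9.81 eV
Step 2: Convert to Joules: 9.81*1.602e-19 = 1.572e-18 J
Step 3: T_c = 1.572e-18 / 1.381e-23 = 1.138e+05 K

1.138e+05


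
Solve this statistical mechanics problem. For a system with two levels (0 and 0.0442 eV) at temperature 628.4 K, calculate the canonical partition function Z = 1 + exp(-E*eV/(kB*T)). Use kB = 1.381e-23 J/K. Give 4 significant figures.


Step 1: Compute beta*E = E*eV/(kB*T) = 0.0442*1.602e-19/(1.381e-23*628.4) = 0.8159
Step 2: exp(-beta*E) = exp(-0.8159) = 0.4422
Step 3: Z = 1 + 0.4422 = 1.442

1.442


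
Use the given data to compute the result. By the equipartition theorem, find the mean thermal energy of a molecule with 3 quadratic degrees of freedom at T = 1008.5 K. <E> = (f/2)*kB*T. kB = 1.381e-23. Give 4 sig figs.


Step 1: f/2 = 3/2 = 1.5
Step 2: kB*T = 1.381e-23 * 1008.5 = 1.393e-20
Step 3: <E> = 1.5 * 1.393e-20 = 2.089e-20 J

2.089e-20


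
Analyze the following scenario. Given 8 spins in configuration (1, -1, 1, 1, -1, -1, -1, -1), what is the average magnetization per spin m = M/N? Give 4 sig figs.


Step 1: Count up spins (+1): 3, down spins (-1): 5
Step 2: Total magnetization M = 3 - 5 = -2
Step 3: m = M/N = -2/8 = -0.25

-0.25


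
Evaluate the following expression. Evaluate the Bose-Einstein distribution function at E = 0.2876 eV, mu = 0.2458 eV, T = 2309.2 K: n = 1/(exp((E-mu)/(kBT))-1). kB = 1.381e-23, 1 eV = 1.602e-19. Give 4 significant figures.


Step 1: (E - mu) = 0.0418 eV
Step 2: x = (E-mu)*eV/(kB*T) = 0.0418*1.602e-19/(1.381e-23*2309.2) = 0.21
Step 3: exp(x) = 1.234
Step 4: n = 1/(exp(x)-1) = 4.28

4.28


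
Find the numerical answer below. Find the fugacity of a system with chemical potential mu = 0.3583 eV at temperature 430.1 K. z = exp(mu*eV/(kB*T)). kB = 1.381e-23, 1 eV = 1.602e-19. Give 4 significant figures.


Step 1: Convert mu to Joules: 0.3583*1.602e-19 = 5.74e-20 J
Step 2: kB*T = 1.381e-23*430.1 = 5.94e-21 J
Step 3: mu/(kB*T) = 9.664
Step 4: z = exp(9.664) = 1.574e+04

1.574e+04


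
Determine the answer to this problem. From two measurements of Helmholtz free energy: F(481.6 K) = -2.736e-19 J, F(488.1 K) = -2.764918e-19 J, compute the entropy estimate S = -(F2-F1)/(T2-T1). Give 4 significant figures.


Step 1: dF = F2 - F1 = -2.764918e-19 - (-2.736e-19) = -2.8918e-21 J
Step 2: dT = T2 - T1 = 488.1 - 481.6 = 6.5 K
Step 3: S = -dF/dT = -(-2.8918e-21)/6.5 = 4.449e-22 J/K

4.449e-22


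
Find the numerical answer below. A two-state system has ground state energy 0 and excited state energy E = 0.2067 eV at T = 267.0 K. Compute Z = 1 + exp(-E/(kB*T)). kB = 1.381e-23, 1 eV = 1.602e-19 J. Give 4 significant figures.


Step 1: Compute beta*E = E*eV/(kB*T) = 0.2067*1.602e-19/(1.381e-23*267.0) = 8.98
Step 2: exp(-beta*E) = exp(-8.98) = 0.0001258
Step 3: Z = 1 + 0.0001258 = 1

1


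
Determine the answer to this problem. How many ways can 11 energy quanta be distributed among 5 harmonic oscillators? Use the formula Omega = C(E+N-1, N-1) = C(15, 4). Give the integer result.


Step 1: Use binomial coefficient C(15, 4)
Step 2: Numerator = 15! / 11!
Step 3: Denominator = 4!
Step 4: Omega = 1365

1365


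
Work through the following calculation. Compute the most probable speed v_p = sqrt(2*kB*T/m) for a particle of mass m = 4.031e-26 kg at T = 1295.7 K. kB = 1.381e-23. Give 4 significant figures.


Step 1: Numerator = 2*kB*T = 2*1.381e-23*1295.7 = 3.579e-20
Step 2: Ratio = 3.579e-20 / 4.031e-26 = 8.878e+05
Step 3: v_p = sqrt(8.878e+05) = 942.2 m/s

942.2


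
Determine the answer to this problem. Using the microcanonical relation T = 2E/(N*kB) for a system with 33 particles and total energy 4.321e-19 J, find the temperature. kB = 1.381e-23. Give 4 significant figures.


Step 1: Numerator = 2*E = 2*4.321e-19 = 8.642e-19 J
Step 2: Denominator = N*kB = 33*1.381e-23 = 4.557e-22
Step 3: T = 8.642e-19 / 4.557e-22 = 1896 K

1896


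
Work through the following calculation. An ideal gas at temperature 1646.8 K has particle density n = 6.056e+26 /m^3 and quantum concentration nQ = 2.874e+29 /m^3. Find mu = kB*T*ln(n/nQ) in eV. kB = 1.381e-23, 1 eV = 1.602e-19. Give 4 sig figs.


Step 1: n/nQ = 6.056e+26/2.874e+29 = 0.002107
Step 2: ln(n/nQ) = -6.162
Step 3: mu = kB*T*ln(n/nQ) = 2.274e-20*-6.162 = -1.401e-19 J
Step 4: Convert to eV: -1.401e-19/1.602e-19 = -0.8748 eV

-0.8748


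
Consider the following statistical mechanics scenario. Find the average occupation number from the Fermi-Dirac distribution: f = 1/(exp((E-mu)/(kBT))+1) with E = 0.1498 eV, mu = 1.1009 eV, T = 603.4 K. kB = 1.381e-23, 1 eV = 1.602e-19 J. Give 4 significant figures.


Step 1: (E - mu) = 0.1498 - 1.1009 = -0.9511 eV
Step 2: Convert: (E-mu)*eV = -1.524e-19 J
Step 3: x = (E-mu)*eV/(kB*T) = -18.28
Step 4: f = 1/(exp(-18.28)+1) = 1

1


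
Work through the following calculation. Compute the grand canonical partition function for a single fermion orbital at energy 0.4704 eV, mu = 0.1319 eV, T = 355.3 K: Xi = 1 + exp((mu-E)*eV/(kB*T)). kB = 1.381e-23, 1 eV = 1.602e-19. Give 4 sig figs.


Step 1: (mu - E) = 0.1319 - 0.4704 = -0.3385 eV
Step 2: x = (mu-E)*eV/(kB*T) = -0.3385*1.602e-19/(1.381e-23*355.3) = -11.05
Step 3: exp(x) = 1.586e-05
Step 4: Xi = 1 + 1.586e-05 = 1

1


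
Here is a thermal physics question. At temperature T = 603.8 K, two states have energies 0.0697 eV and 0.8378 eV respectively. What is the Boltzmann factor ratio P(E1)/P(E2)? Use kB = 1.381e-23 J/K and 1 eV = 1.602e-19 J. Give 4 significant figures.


Step 1: Compute energy difference dE = E1 - E2 = 0.0697 - 0.8378 = -0.7681 eV
Step 2: Convert to Joules: dE_J = -0.7681 * 1.602e-19 = -1.23e-19 J
Step 3: Compute exponent = -dE_J / (kB * T) = -(-1.23e-19) / (1.381e-23 * 603.8) = 14.76
Step 4: P(E1)/P(E2) = exp(14.76) = 2.563e+06

2.563e+06


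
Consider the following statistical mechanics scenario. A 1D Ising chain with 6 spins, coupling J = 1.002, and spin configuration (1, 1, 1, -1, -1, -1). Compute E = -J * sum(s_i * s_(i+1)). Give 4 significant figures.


Step 1: Nearest-neighbor products: 1, 1, -1, 1, 1
Step 2: Sum of products = 3
Step 3: E = -1.002 * 3 = -3.006

-3.006


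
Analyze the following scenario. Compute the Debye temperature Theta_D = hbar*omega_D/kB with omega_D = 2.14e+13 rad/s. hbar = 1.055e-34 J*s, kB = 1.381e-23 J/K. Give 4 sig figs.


Step 1: hbar*omega_D = 1.055e-34 * 2.14e+13 = 2.258e-21 J
Step 2: Theta_D = 2.258e-21 / 1.381e-23
Step 3: Theta_D = 163.5 K

163.5


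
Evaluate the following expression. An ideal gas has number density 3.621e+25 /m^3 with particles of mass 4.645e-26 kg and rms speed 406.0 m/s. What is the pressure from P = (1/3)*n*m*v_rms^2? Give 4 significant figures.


Step 1: v_rms^2 = 406.0^2 = 1.648e+05
Step 2: n*m = 3.621e+25*4.645e-26 = 1.682
Step 3: P = (1/3)*1.682*1.648e+05 = 9.242e+04 Pa

9.242e+04


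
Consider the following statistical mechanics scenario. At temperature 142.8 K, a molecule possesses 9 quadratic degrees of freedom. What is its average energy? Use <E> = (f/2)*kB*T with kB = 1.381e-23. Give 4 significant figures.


Step 1: f/2 = 9/2 = 4.5
Step 2: kB*T = 1.381e-23 * 142.8 = 1.972e-21
Step 3: <E> = 4.5 * 1.972e-21 = 8.874e-21 J

8.874e-21


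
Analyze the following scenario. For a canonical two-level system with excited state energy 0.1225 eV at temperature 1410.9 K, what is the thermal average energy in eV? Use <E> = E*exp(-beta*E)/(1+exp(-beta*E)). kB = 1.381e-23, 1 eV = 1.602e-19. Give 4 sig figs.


Step 1: beta*E = 0.1225*1.602e-19/(1.381e-23*1410.9) = 1.007
Step 2: exp(-beta*E) = 0.3652
Step 3: <E> = 0.1225*0.3652/(1+0.3652) = 0.03277 eV

0.03277


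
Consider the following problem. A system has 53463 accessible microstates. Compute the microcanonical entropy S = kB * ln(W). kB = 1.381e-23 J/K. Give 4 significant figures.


Step 1: ln(W) = ln(53463) = 10.89
Step 2: S = kB * ln(W) = 1.381e-23 * 10.89
Step 3: S = 1.503e-22 J/K

1.503e-22


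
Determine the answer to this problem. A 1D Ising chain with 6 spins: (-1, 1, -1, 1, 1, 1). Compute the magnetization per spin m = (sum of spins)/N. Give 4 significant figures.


Step 1: Count up spins (+1): 4, down spins (-1): 2
Step 2: Total magnetization M = 4 - 2 = 2
Step 3: m = M/N = 2/6 = 0.3333

0.3333


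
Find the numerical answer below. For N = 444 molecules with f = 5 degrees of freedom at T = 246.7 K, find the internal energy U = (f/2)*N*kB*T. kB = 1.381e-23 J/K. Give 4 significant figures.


Step 1: f/2 = 5/2 = 2.5
Step 2: N*kB*T = 444*1.381e-23*246.7 = 1.513e-18
Step 3: U = 2.5 * 1.513e-18 = 3.782e-18 J

3.782e-18


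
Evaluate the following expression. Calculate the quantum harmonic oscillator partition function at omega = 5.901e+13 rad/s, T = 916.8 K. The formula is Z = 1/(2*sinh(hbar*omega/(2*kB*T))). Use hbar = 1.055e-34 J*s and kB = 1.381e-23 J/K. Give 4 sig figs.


Step 1: Compute x = hbar*omega/(kB*T) = 1.055e-34*5.901e+13/(1.381e-23*916.8) = 0.4917
Step 2: x/2 = 0.2459
Step 3: sinh(x/2) = 0.2483
Step 4: Z = 1/(2*0.2483) = 2.013

2.013


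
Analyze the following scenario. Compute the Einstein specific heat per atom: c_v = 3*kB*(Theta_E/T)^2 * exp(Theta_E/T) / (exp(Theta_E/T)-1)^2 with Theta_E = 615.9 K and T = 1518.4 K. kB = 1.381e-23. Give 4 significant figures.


Step 1: x = Theta_E/T = 615.9/1518.4 = 0.4056
Step 2: x^2 = 0.1645
Step 3: exp(x) = 1.5
Step 4: c_v = 3*1.381e-23*0.1645*1.5/(1.5-1)^2 = 4.087e-23

4.087e-23
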